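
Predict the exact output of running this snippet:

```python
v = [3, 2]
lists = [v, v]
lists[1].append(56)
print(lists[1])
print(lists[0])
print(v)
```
[3, 2, 56]
[3, 2, 56]
[3, 2, 56]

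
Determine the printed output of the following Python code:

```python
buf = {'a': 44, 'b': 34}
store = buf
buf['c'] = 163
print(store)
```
{'a': 44, 'b': 34, 'c': 163}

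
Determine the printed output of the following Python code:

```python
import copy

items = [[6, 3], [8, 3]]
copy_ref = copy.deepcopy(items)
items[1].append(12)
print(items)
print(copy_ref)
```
[[6, 3], [8, 3, 12]]
[[6, 3], [8, 3]]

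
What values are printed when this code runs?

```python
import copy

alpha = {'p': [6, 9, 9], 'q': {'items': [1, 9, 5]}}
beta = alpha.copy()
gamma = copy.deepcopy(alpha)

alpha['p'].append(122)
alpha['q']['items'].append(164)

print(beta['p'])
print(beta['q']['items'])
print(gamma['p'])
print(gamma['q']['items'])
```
[6, 9, 9, 122]
[1, 9, 5, 164]
[6, 9, 9]
[1, 9, 5]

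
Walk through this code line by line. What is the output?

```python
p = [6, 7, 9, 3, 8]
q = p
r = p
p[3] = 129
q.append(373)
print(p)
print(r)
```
[6, 7, 9, 129, 8, 373]
[6, 7, 9, 129, 8, 373]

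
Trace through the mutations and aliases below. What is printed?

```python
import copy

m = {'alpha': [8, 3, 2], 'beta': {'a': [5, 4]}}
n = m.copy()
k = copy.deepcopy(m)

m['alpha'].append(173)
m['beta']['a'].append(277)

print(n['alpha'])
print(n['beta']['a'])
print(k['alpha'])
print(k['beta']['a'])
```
[8, 3, 2, 173]
[5, 4, 277]
[8, 3, 2]
[5, 4]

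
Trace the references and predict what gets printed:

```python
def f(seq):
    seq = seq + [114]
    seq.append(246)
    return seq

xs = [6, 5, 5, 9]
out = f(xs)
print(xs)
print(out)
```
[6, 5, 5, 9]
[6, 5, 5, 9, 114, 246]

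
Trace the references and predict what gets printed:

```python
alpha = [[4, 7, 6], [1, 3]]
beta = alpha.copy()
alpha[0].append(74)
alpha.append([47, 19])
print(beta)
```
[[4, 7, 6, 74], [1, 3]]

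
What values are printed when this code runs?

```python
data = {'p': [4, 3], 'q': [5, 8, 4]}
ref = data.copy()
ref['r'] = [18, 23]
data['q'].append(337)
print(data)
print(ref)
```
{'p': [4, 3], 'q': [5, 8, 4, 337]}
{'p': [4, 3], 'q': [5, 8, 4, 337], 'r': [18, 23]}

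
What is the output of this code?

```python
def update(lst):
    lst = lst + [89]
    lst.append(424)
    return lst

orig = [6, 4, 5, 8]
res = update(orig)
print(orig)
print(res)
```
[6, 4, 5, 8]
[6, 4, 5, 8, 89, 424]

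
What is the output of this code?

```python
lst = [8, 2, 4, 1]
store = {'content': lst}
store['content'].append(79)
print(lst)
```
[8, 2, 4, 1, 79]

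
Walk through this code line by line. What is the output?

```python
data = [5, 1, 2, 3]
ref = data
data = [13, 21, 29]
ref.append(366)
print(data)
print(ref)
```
[13, 21, 29]
[5, 1, 2, 3, 366]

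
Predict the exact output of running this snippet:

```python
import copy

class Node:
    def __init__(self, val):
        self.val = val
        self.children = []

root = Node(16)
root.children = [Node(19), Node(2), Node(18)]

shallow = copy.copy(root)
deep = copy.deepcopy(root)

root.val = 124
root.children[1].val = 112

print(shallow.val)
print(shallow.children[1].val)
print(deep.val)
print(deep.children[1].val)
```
16
112
16
2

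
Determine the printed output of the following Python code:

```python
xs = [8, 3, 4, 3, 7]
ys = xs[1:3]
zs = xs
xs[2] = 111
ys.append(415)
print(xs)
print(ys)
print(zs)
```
[8, 3, 111, 3, 7]
[3, 4, 415]
[8, 3, 111, 3, 7]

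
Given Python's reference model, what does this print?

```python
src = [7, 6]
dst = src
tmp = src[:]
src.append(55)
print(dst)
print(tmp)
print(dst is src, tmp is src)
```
[7, 6, 55]
[7, 6]
True False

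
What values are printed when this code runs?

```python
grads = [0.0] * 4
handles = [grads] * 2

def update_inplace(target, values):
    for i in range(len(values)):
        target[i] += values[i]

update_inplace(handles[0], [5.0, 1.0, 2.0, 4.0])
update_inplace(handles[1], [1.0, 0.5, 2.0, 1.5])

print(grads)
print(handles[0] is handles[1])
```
[6.0, 1.5, 4.0, 5.5]
True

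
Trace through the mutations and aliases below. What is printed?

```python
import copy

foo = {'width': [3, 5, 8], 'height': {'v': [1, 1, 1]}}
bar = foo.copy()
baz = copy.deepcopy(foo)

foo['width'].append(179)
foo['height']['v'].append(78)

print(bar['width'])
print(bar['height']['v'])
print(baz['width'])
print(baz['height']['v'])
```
[3, 5, 8, 179]
[1, 1, 1, 78]
[3, 5, 8]
[1, 1, 1]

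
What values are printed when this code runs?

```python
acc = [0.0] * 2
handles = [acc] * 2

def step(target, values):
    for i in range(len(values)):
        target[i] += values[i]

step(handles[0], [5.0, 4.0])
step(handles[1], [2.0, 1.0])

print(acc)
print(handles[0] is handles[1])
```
[7.0, 5.0]
True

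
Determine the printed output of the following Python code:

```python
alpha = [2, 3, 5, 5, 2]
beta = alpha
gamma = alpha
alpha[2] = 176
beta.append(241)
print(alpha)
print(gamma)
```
[2, 3, 176, 5, 2, 241]
[2, 3, 176, 5, 2, 241]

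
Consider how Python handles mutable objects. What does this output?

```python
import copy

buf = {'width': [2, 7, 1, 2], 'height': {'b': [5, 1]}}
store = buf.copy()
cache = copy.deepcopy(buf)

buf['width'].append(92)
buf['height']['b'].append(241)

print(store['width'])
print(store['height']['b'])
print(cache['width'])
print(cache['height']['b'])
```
[2, 7, 1, 2, 92]
[5, 1, 241]
[2, 7, 1, 2]
[5, 1]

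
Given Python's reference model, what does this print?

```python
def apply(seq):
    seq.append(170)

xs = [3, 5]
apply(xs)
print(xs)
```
[3, 5, 170]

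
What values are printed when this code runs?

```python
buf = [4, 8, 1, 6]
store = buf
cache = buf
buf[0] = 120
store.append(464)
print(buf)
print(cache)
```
[120, 8, 1, 6, 464]
[120, 8, 1, 6, 464]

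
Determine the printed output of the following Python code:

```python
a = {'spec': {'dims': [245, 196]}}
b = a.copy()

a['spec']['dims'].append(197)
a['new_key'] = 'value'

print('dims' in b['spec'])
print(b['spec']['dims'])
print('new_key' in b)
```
True
[245, 196, 197]
False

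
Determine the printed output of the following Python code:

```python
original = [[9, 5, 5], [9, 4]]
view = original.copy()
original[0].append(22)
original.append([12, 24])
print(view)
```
[[9, 5, 5, 22], [9, 4]]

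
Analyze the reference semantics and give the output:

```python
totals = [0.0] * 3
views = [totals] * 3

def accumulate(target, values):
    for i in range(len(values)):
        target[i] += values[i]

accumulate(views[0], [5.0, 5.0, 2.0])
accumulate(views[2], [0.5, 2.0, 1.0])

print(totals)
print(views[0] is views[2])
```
[5.5, 7.0, 3.0]
True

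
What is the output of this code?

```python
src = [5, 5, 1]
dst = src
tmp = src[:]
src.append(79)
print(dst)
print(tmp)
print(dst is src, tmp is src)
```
[5, 5, 1, 79]
[5, 5, 1]
True False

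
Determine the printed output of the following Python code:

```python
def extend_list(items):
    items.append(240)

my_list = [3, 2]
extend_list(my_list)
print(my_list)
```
[3, 2, 240]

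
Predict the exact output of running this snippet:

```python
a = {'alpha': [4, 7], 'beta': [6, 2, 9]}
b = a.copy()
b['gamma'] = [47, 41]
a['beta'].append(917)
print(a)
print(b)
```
{'alpha': [4, 7], 'beta': [6, 2, 9, 917]}
{'alpha': [4, 7], 'beta': [6, 2, 9, 917], 'gamma': [47, 41]}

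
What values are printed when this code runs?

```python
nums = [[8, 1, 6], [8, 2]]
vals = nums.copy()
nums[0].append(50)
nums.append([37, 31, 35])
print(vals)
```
[[8, 1, 6, 50], [8, 2]]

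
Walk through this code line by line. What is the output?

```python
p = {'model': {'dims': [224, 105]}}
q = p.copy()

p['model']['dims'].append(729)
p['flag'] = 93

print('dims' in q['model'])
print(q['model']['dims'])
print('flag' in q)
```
True
[224, 105, 729]
False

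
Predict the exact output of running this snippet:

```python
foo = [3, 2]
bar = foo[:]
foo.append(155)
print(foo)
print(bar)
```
[3, 2, 155]
[3, 2]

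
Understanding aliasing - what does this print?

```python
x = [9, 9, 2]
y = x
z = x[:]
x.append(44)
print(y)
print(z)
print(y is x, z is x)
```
[9, 9, 2, 44]
[9, 9, 2]
True False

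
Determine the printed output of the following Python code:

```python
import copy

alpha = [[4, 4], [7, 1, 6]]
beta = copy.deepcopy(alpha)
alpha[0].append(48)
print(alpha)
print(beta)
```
[[4, 4, 48], [7, 1, 6]]
[[4, 4], [7, 1, 6]]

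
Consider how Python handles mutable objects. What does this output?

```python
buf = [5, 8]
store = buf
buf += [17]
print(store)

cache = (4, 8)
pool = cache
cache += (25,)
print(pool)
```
[5, 8, 17]
(4, 8)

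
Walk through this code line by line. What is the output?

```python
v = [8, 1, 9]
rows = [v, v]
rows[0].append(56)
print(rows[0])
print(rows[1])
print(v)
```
[8, 1, 9, 56]
[8, 1, 9, 56]
[8, 1, 9, 56]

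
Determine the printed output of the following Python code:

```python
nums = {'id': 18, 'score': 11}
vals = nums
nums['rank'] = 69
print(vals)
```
{'id': 18, 'score': 11, 'rank': 69}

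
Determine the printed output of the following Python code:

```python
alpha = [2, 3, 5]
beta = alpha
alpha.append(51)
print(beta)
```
[2, 3, 5, 51]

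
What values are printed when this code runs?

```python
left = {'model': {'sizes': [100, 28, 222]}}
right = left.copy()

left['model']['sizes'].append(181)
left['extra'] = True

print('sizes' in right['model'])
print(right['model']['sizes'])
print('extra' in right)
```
True
[100, 28, 222, 181]
False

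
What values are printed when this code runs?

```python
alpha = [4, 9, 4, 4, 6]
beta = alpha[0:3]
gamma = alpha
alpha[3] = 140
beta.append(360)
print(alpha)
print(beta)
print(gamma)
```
[4, 9, 4, 140, 6]
[4, 9, 4, 360]
[4, 9, 4, 140, 6]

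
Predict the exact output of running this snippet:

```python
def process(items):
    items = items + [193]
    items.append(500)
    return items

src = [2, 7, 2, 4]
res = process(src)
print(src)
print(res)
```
[2, 7, 2, 4]
[2, 7, 2, 4, 193, 500]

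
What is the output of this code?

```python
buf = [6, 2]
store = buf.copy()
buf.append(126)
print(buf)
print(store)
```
[6, 2, 126]
[6, 2]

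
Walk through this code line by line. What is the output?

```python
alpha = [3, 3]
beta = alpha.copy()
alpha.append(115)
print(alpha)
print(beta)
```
[3, 3, 115]
[3, 3]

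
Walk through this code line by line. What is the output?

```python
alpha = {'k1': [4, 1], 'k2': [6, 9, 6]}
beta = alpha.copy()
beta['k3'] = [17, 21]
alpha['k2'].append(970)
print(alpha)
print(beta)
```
{'k1': [4, 1], 'k2': [6, 9, 6, 970]}
{'k1': [4, 1], 'k2': [6, 9, 6, 970], 'k3': [17, 21]}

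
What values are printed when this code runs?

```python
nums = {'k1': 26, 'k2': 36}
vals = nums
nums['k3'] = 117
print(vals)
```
{'k1': 26, 'k2': 36, 'k3': 117}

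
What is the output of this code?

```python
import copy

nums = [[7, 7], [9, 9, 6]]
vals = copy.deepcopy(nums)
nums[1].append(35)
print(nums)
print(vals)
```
[[7, 7], [9, 9, 6, 35]]
[[7, 7], [9, 9, 6]]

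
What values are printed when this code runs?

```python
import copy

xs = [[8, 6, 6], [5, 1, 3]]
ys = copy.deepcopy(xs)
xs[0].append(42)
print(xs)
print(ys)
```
[[8, 6, 6, 42], [5, 1, 3]]
[[8, 6, 6], [5, 1, 3]]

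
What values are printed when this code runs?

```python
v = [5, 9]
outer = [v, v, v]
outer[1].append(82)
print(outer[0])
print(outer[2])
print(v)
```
[5, 9, 82]
[5, 9, 82]
[5, 9, 82]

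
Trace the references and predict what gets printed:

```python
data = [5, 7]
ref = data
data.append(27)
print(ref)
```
[5, 7, 27]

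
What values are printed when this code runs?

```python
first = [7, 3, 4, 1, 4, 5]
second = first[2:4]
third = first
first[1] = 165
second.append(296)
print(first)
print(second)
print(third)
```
[7, 165, 4, 1, 4, 5]
[4, 1, 296]
[7, 165, 4, 1, 4, 5]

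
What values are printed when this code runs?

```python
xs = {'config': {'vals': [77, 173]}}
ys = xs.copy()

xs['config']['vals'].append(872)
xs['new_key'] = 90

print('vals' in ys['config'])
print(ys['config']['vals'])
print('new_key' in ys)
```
True
[77, 173, 872]
False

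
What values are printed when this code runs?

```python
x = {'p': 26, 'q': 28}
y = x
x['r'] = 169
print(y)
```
{'p': 26, 'q': 28, 'r': 169}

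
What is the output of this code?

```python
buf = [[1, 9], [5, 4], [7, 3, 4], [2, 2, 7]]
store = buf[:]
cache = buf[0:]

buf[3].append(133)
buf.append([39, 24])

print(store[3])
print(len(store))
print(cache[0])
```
[2, 2, 7, 133]
4
[1, 9]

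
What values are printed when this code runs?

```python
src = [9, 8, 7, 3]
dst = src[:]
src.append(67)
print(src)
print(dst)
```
[9, 8, 7, 3, 67]
[9, 8, 7, 3]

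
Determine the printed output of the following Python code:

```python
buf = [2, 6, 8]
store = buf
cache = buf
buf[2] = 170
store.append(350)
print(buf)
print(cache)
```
[2, 6, 170, 350]
[2, 6, 170, 350]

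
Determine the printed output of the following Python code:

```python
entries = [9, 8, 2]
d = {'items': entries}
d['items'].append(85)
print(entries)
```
[9, 8, 2, 85]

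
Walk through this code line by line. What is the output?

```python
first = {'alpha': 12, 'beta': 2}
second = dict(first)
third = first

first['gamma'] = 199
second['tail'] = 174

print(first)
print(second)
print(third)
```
{'alpha': 12, 'beta': 2, 'gamma': 199}
{'alpha': 12, 'beta': 2, 'tail': 174}
{'alpha': 12, 'beta': 2, 'gamma': 199}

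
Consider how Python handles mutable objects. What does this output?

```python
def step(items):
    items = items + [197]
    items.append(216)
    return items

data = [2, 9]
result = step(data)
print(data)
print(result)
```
[2, 9]
[2, 9, 197, 216]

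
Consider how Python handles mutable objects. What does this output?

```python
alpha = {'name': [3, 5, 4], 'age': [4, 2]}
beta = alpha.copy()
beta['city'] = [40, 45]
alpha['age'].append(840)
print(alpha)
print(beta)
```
{'name': [3, 5, 4], 'age': [4, 2, 840]}
{'name': [3, 5, 4], 'age': [4, 2, 840], 'city': [40, 45]}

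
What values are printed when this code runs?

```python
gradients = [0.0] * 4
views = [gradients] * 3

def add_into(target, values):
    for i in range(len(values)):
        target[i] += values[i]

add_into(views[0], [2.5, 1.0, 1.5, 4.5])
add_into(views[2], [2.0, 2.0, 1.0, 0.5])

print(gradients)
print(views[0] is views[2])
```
[4.5, 3.0, 2.5, 5.0]
True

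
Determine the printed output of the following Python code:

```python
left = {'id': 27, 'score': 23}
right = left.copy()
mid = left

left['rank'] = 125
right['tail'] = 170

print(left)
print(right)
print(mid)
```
{'id': 27, 'score': 23, 'rank': 125}
{'id': 27, 'score': 23, 'tail': 170}
{'id': 27, 'score': 23, 'rank': 125}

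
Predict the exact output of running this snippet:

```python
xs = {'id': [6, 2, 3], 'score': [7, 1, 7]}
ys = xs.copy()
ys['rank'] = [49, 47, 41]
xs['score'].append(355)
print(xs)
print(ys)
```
{'id': [6, 2, 3], 'score': [7, 1, 7, 355]}
{'id': [6, 2, 3], 'score': [7, 1, 7, 355], 'rank': [49, 47, 41]}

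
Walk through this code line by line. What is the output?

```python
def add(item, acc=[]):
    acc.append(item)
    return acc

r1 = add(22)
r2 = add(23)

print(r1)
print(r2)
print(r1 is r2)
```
[22, 23]
[22, 23]
True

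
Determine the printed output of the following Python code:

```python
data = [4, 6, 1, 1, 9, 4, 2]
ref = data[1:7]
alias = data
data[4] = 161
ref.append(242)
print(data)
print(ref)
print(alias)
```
[4, 6, 1, 1, 161, 4, 2]
[6, 1, 1, 9, 4, 2, 242]
[4, 6, 1, 1, 161, 4, 2]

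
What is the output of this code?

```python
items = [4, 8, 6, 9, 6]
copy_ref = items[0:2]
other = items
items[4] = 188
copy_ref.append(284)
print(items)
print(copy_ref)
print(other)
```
[4, 8, 6, 9, 188]
[4, 8, 284]
[4, 8, 6, 9, 188]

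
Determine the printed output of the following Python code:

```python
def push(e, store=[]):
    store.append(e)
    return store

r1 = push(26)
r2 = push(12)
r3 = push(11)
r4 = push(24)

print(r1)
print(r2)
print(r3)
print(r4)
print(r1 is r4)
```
[26, 12, 11, 24]
[26, 12, 11, 24]
[26, 12, 11, 24]
[26, 12, 11, 24]
True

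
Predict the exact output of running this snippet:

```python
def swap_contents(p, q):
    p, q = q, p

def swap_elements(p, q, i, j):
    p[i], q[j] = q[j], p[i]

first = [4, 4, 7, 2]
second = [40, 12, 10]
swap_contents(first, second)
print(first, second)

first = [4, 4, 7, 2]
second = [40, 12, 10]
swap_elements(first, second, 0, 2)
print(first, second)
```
[4, 4, 7, 2] [40, 12, 10]
[10, 4, 7, 2] [40, 12, 4]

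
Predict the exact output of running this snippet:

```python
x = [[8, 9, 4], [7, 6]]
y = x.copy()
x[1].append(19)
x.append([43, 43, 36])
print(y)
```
[[8, 9, 4], [7, 6, 19]]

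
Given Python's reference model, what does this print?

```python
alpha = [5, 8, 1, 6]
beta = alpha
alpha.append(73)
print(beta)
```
[5, 8, 1, 6, 73]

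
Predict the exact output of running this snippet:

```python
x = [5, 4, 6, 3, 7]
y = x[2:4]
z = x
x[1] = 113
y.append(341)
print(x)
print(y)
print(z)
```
[5, 113, 6, 3, 7]
[6, 3, 341]
[5, 113, 6, 3, 7]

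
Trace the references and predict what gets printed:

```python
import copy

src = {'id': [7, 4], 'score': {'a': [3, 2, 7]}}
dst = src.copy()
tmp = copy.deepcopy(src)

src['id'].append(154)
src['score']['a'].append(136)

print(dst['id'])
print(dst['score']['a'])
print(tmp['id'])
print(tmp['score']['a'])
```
[7, 4, 154]
[3, 2, 7, 136]
[7, 4]
[3, 2, 7]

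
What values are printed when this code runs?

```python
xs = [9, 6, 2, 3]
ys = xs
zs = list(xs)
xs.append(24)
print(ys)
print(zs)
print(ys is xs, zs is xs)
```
[9, 6, 2, 3, 24]
[9, 6, 2, 3]
True False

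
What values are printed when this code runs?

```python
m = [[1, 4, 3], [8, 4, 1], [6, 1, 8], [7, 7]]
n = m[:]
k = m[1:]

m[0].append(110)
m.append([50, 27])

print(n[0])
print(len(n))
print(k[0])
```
[1, 4, 3, 110]
4
[8, 4, 1]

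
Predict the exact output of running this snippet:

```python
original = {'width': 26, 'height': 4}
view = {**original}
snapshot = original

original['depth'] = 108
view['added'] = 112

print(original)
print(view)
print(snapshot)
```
{'width': 26, 'height': 4, 'depth': 108}
{'width': 26, 'height': 4, 'added': 112}
{'width': 26, 'height': 4, 'depth': 108}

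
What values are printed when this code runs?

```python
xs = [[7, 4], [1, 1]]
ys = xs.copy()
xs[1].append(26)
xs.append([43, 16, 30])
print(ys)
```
[[7, 4], [1, 1, 26]]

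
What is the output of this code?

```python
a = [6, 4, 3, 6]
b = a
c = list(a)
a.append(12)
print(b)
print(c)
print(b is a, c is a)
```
[6, 4, 3, 6, 12]
[6, 4, 3, 6]
True False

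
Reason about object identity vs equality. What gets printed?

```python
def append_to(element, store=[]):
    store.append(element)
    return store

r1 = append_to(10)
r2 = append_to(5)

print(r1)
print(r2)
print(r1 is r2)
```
[10, 5]
[10, 5]
True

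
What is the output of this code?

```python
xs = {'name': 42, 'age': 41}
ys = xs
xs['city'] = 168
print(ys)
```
{'name': 42, 'age': 41, 'city': 168}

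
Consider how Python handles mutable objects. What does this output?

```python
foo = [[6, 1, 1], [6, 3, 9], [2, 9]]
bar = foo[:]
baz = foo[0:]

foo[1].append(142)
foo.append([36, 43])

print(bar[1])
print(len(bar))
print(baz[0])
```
[6, 3, 9, 142]
3
[6, 1, 1]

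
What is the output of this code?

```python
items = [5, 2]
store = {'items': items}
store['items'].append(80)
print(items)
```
[5, 2, 80]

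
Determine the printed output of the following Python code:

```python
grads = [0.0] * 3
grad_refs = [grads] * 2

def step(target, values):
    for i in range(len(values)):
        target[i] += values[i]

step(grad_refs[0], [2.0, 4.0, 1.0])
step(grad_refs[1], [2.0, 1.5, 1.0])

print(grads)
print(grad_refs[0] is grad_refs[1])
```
[4.0, 5.5, 2.0]
True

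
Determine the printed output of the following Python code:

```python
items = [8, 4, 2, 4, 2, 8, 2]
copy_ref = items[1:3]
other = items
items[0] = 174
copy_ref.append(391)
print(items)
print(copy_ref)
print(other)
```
[174, 4, 2, 4, 2, 8, 2]
[4, 2, 391]
[174, 4, 2, 4, 2, 8, 2]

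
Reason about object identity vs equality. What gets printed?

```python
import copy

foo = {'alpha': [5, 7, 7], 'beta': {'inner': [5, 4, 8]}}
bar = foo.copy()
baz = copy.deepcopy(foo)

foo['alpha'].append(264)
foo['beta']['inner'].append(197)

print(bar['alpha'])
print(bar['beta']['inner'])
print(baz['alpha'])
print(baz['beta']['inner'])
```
[5, 7, 7, 264]
[5, 4, 8, 197]
[5, 7, 7]
[5, 4, 8]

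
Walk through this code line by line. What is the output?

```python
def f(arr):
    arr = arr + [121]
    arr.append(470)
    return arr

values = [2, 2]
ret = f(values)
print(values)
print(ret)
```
[2, 2]
[2, 2, 121, 470]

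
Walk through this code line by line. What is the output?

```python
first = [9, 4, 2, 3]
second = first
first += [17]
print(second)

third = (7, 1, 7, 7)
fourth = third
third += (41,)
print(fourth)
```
[9, 4, 2, 3, 17]
(7, 1, 7, 7)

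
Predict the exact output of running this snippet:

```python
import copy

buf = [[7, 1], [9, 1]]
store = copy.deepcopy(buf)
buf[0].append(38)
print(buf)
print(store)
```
[[7, 1, 38], [9, 1]]
[[7, 1], [9, 1]]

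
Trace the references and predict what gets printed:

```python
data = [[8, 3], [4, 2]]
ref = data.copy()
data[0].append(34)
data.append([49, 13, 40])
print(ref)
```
[[8, 3, 34], [4, 2]]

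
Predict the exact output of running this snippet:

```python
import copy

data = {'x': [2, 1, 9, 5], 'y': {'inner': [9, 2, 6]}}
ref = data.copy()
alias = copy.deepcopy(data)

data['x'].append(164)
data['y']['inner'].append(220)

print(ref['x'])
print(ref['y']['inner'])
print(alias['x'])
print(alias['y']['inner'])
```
[2, 1, 9, 5, 164]
[9, 2, 6, 220]
[2, 1, 9, 5]
[9, 2, 6]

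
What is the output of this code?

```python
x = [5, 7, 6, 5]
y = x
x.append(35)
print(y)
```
[5, 7, 6, 5, 35]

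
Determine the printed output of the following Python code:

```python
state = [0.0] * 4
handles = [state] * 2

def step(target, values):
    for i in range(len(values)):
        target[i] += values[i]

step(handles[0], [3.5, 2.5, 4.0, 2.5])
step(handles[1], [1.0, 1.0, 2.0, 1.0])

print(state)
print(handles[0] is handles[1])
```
[4.5, 3.5, 6.0, 3.5]
True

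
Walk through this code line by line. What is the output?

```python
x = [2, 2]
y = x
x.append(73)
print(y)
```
[2, 2, 73]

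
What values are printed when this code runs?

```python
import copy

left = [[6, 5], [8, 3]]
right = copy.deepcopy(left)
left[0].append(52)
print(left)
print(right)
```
[[6, 5, 52], [8, 3]]
[[6, 5], [8, 3]]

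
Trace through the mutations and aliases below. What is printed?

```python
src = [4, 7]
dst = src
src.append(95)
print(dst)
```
[4, 7, 95]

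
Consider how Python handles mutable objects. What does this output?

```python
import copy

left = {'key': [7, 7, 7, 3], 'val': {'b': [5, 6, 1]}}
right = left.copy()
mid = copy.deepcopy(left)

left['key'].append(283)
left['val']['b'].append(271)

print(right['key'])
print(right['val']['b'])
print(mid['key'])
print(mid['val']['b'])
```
[7, 7, 7, 3, 283]
[5, 6, 1, 271]
[7, 7, 7, 3]
[5, 6, 1]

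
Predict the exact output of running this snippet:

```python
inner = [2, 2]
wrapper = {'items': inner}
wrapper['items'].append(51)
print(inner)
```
[2, 2, 51]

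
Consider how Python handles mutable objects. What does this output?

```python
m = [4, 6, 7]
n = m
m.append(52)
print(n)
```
[4, 6, 7, 52]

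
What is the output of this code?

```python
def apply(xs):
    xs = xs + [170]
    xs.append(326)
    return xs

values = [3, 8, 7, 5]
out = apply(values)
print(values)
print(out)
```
[3, 8, 7, 5]
[3, 8, 7, 5, 170, 326]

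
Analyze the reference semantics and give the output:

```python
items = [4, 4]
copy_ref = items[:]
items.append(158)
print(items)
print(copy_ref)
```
[4, 4, 158]
[4, 4]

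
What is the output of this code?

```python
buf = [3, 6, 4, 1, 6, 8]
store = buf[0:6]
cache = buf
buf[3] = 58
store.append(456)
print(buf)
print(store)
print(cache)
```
[3, 6, 4, 58, 6, 8]
[3, 6, 4, 1, 6, 8, 456]
[3, 6, 4, 58, 6, 8]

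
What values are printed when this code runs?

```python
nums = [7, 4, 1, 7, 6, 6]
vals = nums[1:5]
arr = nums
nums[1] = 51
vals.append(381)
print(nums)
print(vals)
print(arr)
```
[7, 51, 1, 7, 6, 6]
[4, 1, 7, 6, 381]
[7, 51, 1, 7, 6, 6]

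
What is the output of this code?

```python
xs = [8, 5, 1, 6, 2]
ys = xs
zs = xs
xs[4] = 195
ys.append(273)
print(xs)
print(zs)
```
[8, 5, 1, 6, 195, 273]
[8, 5, 1, 6, 195, 273]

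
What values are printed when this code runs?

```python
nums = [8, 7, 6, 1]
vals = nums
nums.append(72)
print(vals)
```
[8, 7, 6, 1, 72]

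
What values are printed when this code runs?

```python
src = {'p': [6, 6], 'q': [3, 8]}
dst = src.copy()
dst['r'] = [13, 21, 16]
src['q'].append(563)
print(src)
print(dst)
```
{'p': [6, 6], 'q': [3, 8, 563]}
{'p': [6, 6], 'q': [3, 8, 563], 'r': [13, 21, 16]}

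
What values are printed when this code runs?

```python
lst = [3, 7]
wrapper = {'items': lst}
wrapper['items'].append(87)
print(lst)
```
[3, 7, 87]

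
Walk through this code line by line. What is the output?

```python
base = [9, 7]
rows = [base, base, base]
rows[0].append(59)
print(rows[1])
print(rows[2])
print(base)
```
[9, 7, 59]
[9, 7, 59]
[9, 7, 59]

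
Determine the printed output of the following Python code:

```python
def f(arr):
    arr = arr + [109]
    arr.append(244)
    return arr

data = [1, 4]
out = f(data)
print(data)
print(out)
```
[1, 4]
[1, 4, 109, 244]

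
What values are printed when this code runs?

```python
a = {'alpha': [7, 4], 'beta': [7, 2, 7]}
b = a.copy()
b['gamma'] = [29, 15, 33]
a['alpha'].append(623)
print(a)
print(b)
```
{'alpha': [7, 4, 623], 'beta': [7, 2, 7]}
{'alpha': [7, 4, 623], 'beta': [7, 2, 7], 'gamma': [29, 15, 33]}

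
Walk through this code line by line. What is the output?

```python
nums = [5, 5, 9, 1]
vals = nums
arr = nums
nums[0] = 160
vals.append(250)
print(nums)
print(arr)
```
[160, 5, 9, 1, 250]
[160, 5, 9, 1, 250]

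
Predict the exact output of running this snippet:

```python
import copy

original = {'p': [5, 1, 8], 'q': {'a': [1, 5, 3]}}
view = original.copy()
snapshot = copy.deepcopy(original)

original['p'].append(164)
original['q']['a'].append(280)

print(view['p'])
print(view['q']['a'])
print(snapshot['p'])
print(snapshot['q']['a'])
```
[5, 1, 8, 164]
[1, 5, 3, 280]
[5, 1, 8]
[1, 5, 3]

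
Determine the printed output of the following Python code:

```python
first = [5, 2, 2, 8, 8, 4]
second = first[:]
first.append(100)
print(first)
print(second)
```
[5, 2, 2, 8, 8, 4, 100]
[5, 2, 2, 8, 8, 4]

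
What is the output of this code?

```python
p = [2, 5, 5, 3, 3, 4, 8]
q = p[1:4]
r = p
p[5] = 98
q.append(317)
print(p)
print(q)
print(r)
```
[2, 5, 5, 3, 3, 98, 8]
[5, 5, 3, 317]
[2, 5, 5, 3, 3, 98, 8]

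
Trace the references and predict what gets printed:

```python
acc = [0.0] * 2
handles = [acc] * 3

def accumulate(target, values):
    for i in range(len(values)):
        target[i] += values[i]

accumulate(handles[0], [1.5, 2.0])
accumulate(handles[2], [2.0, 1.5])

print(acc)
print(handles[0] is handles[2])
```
[3.5, 3.5]
True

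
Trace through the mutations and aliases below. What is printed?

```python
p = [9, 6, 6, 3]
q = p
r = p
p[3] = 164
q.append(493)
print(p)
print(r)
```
[9, 6, 6, 164, 493]
[9, 6, 6, 164, 493]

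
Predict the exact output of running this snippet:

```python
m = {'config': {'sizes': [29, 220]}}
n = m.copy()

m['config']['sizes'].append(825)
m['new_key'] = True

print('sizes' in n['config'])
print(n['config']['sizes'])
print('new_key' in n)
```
True
[29, 220, 825]
False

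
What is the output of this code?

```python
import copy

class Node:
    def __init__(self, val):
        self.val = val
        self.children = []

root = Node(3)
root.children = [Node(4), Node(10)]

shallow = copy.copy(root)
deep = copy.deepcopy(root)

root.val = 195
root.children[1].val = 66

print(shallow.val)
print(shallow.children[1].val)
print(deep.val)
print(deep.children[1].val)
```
3
66
3
10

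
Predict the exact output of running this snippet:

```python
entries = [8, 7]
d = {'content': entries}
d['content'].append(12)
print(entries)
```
[8, 7, 12]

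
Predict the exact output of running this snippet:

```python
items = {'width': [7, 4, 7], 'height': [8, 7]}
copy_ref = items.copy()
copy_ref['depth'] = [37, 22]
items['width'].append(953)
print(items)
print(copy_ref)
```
{'width': [7, 4, 7, 953], 'height': [8, 7]}
{'width': [7, 4, 7, 953], 'height': [8, 7], 'depth': [37, 22]}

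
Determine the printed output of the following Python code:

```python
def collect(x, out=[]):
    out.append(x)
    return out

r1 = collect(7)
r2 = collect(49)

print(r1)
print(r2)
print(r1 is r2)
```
[7, 49]
[7, 49]
True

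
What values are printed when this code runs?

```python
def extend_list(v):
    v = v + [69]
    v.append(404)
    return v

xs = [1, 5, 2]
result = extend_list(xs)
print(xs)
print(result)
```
[1, 5, 2]
[1, 5, 2, 69, 404]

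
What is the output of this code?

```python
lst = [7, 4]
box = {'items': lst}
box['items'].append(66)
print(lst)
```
[7, 4, 66]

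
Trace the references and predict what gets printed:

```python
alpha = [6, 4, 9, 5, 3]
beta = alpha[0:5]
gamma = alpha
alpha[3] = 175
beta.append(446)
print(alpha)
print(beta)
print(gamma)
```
[6, 4, 9, 175, 3]
[6, 4, 9, 5, 3, 446]
[6, 4, 9, 175, 3]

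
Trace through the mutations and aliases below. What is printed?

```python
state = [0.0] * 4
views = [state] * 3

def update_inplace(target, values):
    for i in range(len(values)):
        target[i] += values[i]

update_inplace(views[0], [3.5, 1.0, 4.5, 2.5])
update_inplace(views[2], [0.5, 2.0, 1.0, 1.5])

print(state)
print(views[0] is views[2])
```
[4.0, 3.0, 5.5, 4.0]
True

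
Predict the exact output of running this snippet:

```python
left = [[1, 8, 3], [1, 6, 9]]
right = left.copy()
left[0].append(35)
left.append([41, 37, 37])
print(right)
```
[[1, 8, 3, 35], [1, 6, 9]]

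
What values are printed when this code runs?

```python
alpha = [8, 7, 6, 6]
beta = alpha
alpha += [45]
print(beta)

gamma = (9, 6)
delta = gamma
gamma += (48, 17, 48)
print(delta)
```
[8, 7, 6, 6, 45]
(9, 6)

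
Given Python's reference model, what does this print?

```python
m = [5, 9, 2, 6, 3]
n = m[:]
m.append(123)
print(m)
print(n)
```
[5, 9, 2, 6, 3, 123]
[5, 9, 2, 6, 3]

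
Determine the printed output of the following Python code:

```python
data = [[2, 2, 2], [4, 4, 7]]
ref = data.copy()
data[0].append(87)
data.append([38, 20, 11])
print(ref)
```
[[2, 2, 2, 87], [4, 4, 7]]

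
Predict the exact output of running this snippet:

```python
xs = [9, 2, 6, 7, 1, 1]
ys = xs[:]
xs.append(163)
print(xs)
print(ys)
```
[9, 2, 6, 7, 1, 1, 163]
[9, 2, 6, 7, 1, 1]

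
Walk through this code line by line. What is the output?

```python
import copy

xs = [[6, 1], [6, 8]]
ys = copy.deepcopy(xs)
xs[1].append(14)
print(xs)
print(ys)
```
[[6, 1], [6, 8, 14]]
[[6, 1], [6, 8]]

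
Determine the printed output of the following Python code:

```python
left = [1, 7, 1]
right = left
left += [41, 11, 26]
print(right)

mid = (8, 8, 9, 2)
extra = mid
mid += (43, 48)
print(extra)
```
[1, 7, 1, 41, 11, 26]
(8, 8, 9, 2)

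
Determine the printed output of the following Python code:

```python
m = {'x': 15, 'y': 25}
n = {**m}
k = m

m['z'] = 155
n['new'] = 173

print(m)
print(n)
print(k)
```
{'x': 15, 'y': 25, 'z': 155}
{'x': 15, 'y': 25, 'new': 173}
{'x': 15, 'y': 25, 'z': 155}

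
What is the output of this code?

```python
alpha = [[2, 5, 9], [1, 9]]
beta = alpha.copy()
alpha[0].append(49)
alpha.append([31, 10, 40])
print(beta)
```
[[2, 5, 9, 49], [1, 9]]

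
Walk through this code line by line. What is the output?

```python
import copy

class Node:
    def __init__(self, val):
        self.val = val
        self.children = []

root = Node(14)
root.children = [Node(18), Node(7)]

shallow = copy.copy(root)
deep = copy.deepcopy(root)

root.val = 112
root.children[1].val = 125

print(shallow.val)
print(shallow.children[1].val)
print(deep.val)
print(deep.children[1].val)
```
14
125
14
7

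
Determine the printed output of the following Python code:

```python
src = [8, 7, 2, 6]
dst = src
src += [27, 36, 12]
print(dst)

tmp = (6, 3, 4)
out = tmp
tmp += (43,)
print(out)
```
[8, 7, 2, 6, 27, 36, 12]
(6, 3, 4)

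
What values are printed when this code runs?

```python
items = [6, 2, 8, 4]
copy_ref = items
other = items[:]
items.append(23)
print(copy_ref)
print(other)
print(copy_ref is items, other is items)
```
[6, 2, 8, 4, 23]
[6, 2, 8, 4]
True False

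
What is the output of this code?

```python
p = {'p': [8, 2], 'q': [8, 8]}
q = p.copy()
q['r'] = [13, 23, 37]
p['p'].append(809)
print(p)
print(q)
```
{'p': [8, 2, 809], 'q': [8, 8]}
{'p': [8, 2, 809], 'q': [8, 8], 'r': [13, 23, 37]}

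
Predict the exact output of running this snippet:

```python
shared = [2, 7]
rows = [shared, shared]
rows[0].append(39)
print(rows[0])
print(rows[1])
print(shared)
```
[2, 7, 39]
[2, 7, 39]
[2, 7, 39]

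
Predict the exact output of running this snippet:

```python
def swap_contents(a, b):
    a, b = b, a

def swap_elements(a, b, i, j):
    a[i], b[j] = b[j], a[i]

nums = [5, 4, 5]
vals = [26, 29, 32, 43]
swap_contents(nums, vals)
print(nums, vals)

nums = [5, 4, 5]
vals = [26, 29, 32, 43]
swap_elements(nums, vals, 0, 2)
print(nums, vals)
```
[5, 4, 5] [26, 29, 32, 43]
[32, 4, 5] [26, 29, 5, 43]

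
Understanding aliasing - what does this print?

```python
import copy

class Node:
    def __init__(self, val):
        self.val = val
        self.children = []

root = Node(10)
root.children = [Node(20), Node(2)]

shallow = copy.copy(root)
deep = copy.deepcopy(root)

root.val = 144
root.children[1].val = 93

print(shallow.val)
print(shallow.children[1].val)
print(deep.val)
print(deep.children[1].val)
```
10
93
10
2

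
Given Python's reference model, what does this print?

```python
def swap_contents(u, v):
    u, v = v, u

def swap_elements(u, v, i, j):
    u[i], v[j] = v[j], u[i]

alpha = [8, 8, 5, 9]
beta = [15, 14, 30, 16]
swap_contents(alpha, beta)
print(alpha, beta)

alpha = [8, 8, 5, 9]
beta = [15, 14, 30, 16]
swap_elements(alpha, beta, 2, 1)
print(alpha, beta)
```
[8, 8, 5, 9] [15, 14, 30, 16]
[8, 8, 14, 9] [15, 5, 30, 16]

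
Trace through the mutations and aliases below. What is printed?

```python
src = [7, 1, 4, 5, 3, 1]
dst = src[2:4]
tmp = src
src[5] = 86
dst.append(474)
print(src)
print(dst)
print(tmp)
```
[7, 1, 4, 5, 3, 86]
[4, 5, 474]
[7, 1, 4, 5, 3, 86]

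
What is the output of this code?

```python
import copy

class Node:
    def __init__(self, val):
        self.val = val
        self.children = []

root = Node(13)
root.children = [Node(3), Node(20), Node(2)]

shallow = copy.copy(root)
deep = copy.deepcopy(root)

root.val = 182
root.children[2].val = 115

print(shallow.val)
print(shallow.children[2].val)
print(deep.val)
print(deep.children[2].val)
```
13
115
13
2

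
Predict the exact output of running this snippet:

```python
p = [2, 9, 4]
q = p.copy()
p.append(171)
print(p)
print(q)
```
[2, 9, 4, 171]
[2, 9, 4]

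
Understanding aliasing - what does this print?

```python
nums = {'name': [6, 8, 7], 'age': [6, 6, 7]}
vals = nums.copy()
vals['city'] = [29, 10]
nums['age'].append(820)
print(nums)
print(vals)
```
{'name': [6, 8, 7], 'age': [6, 6, 7, 820]}
{'name': [6, 8, 7], 'age': [6, 6, 7, 820], 'city': [29, 10]}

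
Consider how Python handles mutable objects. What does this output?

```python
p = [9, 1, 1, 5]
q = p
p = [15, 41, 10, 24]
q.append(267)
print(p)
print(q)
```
[15, 41, 10, 24]
[9, 1, 1, 5, 267]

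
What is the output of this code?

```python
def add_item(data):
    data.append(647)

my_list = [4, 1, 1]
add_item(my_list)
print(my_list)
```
[4, 1, 1, 647]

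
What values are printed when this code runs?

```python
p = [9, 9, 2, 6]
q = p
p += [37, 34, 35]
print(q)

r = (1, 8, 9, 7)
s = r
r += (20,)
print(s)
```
[9, 9, 2, 6, 37, 34, 35]
(1, 8, 9, 7)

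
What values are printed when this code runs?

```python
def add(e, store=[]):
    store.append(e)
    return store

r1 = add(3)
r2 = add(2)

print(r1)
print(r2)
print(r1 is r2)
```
[3, 2]
[3, 2]
True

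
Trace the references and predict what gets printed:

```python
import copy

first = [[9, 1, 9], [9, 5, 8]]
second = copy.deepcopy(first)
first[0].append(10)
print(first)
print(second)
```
[[9, 1, 9, 10], [9, 5, 8]]
[[9, 1, 9], [9, 5, 8]]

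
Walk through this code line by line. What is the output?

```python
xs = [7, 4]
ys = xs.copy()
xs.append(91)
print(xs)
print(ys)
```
[7, 4, 91]
[7, 4]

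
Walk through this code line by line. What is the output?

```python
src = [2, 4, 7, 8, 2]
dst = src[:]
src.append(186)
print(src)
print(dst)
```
[2, 4, 7, 8, 2, 186]
[2, 4, 7, 8, 2]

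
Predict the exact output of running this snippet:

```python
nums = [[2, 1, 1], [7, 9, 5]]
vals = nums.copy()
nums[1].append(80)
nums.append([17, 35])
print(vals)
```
[[2, 1, 1], [7, 9, 5, 80]]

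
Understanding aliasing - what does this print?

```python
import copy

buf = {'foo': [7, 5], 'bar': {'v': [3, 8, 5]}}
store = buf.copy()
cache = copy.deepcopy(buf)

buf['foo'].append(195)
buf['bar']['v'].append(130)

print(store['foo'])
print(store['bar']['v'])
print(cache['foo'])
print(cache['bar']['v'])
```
[7, 5, 195]
[3, 8, 5, 130]
[7, 5]
[3, 8, 5]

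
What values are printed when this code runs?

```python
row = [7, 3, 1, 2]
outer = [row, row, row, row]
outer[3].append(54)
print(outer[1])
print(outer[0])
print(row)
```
[7, 3, 1, 2, 54]
[7, 3, 1, 2, 54]
[7, 3, 1, 2, 54]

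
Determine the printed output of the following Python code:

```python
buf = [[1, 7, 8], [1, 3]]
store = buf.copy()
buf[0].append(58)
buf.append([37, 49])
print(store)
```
[[1, 7, 8, 58], [1, 3]]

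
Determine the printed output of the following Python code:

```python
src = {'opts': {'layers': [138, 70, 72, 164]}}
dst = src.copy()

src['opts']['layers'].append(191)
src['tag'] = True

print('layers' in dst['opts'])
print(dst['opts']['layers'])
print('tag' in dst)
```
True
[138, 70, 72, 164, 191]
False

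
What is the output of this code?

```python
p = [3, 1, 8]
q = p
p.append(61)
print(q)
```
[3, 1, 8, 61]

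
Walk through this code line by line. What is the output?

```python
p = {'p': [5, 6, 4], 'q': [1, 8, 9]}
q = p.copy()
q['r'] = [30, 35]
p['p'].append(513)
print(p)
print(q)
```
{'p': [5, 6, 4, 513], 'q': [1, 8, 9]}
{'p': [5, 6, 4, 513], 'q': [1, 8, 9], 'r': [30, 35]}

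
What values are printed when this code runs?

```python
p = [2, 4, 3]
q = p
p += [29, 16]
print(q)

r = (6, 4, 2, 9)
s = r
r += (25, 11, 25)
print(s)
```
[2, 4, 3, 29, 16]
(6, 4, 2, 9)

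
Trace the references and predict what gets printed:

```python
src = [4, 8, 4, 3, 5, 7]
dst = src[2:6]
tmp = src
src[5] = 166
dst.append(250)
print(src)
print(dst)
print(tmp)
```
[4, 8, 4, 3, 5, 166]
[4, 3, 5, 7, 250]
[4, 8, 4, 3, 5, 166]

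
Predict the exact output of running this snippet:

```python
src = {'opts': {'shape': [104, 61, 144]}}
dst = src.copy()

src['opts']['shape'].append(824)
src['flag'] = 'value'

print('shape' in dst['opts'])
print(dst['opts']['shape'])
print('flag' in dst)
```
True
[104, 61, 144, 824]
False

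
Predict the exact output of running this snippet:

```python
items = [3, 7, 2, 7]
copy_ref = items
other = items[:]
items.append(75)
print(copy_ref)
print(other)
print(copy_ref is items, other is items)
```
[3, 7, 2, 7, 75]
[3, 7, 2, 7]
True False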